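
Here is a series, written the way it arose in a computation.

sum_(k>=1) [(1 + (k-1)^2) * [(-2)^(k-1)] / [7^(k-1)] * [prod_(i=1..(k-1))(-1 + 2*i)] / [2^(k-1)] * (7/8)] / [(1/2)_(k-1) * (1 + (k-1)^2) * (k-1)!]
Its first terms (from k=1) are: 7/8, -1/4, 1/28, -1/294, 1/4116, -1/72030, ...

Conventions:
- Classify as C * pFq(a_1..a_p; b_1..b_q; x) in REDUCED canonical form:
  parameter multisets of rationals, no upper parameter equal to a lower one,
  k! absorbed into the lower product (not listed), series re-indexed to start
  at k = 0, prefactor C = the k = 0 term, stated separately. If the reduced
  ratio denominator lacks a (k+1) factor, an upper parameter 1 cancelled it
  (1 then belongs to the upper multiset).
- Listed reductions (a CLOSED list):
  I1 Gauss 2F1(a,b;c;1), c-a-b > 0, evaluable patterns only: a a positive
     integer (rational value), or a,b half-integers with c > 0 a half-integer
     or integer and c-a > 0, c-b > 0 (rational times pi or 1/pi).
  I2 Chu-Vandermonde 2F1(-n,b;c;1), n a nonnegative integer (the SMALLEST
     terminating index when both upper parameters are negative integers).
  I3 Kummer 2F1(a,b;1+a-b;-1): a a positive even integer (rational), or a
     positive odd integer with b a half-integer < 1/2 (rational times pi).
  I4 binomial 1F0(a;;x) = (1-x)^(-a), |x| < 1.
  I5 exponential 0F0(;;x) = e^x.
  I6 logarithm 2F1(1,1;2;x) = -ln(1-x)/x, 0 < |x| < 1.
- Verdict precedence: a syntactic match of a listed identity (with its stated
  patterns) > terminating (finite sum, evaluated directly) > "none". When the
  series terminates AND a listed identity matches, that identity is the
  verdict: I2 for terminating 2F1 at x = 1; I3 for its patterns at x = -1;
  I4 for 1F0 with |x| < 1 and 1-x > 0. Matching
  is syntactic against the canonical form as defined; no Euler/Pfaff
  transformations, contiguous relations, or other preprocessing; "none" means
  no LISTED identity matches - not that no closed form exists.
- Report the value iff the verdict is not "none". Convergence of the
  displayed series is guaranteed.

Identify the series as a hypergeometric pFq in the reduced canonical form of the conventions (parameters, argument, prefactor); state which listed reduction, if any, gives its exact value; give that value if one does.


This is 7/8 * 0F0(-; -; -2/7) in reduced canonical form. Verdict: the I5 exponential reduction fires (the 0F0 exponential series at x = -2/7). Exact value: (7/8) * e^(-2/7).

The tell: from the first term 7/8: the two geometric factors (C = 7/8) combine into one argument.
Adjacent-term ratio: r(k) = (-2/7) * 1 / [(k+1)] - rational in k, leading ratio (-2/7); with t_0 = 7/8, classification follows.


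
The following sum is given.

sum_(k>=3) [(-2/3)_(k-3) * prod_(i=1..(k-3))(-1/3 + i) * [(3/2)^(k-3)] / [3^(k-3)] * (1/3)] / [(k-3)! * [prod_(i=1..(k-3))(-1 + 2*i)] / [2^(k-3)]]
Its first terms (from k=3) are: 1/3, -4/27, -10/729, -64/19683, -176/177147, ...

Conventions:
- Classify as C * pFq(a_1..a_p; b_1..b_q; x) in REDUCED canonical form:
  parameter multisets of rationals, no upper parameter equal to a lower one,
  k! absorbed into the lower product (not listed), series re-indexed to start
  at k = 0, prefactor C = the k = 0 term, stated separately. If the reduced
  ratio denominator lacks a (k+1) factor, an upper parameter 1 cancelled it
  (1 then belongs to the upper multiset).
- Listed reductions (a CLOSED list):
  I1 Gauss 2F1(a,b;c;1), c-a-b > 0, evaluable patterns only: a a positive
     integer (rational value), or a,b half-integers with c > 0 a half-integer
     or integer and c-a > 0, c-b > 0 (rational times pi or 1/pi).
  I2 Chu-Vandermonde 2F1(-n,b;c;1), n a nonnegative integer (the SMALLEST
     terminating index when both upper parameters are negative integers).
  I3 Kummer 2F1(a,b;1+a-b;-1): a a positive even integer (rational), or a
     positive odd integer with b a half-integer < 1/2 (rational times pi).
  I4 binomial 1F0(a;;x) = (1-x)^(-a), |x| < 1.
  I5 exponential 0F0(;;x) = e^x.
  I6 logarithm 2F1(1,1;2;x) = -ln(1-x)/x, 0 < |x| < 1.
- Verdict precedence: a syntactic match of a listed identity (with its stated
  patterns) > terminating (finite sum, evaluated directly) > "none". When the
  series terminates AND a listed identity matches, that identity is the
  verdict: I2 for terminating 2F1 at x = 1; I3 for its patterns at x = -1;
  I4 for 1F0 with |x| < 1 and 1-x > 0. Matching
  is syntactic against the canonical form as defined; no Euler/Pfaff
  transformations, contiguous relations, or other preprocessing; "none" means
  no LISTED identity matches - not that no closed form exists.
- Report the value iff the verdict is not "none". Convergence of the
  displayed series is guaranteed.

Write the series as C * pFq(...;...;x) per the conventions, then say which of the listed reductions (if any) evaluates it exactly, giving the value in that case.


Prefactor 1/3, argument 1/2: 2F1 with upper {-2/3, 2/3} over lower {1/2}. Verdict: none - at argument 1/2 the multisets {-2/3, 2/3} ; {1/2} match no listed identity.

First insight: t_0 = 1/3 here, and the two k-th powers (prefactor 1/3) combine into one argument.
Step ratio: r(k) = (1/2) * (k-2/3) (k+2/3) / [(k+1/2) (k+1)] ; factor over Q: parameters, x = (1/2), and C = 1/3.


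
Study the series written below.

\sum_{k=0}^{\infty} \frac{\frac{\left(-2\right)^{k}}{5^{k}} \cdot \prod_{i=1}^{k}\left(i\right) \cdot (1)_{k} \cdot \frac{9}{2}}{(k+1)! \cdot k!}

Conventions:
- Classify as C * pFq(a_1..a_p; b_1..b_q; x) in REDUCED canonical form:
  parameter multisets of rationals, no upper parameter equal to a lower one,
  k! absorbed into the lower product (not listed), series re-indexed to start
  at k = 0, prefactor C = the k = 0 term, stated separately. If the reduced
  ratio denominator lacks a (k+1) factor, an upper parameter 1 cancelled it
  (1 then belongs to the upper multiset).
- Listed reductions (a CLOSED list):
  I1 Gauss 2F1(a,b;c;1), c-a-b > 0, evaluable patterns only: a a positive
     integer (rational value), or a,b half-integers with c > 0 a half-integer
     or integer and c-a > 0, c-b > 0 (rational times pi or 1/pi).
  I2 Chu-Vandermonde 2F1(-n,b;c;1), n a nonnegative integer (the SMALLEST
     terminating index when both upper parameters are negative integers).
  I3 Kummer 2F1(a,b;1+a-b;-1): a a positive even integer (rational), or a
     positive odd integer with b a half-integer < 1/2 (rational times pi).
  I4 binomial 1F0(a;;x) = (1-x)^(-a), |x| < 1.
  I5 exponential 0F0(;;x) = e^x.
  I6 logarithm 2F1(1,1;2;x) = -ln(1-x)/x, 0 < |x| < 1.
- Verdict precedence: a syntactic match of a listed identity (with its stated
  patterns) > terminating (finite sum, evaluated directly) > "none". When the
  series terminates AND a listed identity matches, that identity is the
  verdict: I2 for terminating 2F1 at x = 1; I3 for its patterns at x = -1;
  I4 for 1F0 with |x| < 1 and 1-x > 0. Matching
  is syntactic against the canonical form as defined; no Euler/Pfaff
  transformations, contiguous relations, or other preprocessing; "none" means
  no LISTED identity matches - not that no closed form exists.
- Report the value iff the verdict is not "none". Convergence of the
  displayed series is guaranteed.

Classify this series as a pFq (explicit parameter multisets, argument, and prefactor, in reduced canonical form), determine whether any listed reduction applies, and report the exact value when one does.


The series (x = -\frac{2}{5}) is 2F1: upper {1, 1}, lower {2}, prefactor \frac{9}{2}. Verdict: the logarithmic series (I6) matches (the logarithm: parameters (1,1;2), x = -\frac{2}{5}). Exact value: \frac{45}{4} \cdot \ln\left(\frac{7}{5}\right).

Key step: x = -\frac{2}{5} and the running product (prefactor 9/2) telescopes to a rising factorial.
Adjacent-term ratio: r(k) = -\frac{2}{5} * (k+1) (k+1) / [(k+2) (k+1)] - rational in k, leading ratio -\frac{2}{5}; with t_0 = \frac{9}{2}, classification follows.


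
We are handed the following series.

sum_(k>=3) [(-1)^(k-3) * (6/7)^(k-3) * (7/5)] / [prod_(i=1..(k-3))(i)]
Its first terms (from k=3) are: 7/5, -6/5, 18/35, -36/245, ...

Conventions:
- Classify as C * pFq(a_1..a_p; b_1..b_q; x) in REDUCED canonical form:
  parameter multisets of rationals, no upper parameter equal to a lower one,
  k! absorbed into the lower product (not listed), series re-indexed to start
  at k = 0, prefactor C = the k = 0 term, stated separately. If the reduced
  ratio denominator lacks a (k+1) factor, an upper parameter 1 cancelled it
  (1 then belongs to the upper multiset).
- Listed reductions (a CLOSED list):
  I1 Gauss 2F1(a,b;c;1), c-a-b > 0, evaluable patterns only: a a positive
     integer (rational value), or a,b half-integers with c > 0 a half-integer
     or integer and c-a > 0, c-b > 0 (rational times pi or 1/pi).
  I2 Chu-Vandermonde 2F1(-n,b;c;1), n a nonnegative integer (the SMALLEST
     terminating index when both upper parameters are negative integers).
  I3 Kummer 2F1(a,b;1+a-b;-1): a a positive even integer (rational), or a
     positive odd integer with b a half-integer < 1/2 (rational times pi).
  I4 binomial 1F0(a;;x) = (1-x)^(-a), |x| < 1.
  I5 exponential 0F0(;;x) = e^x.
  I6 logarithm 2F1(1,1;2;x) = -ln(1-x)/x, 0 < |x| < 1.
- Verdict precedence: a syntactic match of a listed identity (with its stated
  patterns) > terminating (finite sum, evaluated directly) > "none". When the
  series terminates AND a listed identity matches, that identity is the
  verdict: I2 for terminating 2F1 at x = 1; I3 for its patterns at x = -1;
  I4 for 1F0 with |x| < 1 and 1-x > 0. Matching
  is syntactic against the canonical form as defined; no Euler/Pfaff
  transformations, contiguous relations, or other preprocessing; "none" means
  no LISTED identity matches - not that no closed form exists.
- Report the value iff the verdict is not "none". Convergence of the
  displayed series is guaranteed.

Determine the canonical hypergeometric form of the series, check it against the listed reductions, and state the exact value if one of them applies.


This is 7/5 * 0F0(-; -; -6/7) in reduced canonical form. Verdict: exponential (I5) applies (the 0F0 exponential series at x = -6/7). Sum: (7/5) * e^(-6/7).

Key observation: x = (-6/7) and the (-1)^k factor (prefactor 7/5) folds into the argument's sign.
Step ratio: r(k) = (-6/7) * 1 / [(k+1)] ; factor over Q: parameters, x = (-6/7), and C = 7/5.


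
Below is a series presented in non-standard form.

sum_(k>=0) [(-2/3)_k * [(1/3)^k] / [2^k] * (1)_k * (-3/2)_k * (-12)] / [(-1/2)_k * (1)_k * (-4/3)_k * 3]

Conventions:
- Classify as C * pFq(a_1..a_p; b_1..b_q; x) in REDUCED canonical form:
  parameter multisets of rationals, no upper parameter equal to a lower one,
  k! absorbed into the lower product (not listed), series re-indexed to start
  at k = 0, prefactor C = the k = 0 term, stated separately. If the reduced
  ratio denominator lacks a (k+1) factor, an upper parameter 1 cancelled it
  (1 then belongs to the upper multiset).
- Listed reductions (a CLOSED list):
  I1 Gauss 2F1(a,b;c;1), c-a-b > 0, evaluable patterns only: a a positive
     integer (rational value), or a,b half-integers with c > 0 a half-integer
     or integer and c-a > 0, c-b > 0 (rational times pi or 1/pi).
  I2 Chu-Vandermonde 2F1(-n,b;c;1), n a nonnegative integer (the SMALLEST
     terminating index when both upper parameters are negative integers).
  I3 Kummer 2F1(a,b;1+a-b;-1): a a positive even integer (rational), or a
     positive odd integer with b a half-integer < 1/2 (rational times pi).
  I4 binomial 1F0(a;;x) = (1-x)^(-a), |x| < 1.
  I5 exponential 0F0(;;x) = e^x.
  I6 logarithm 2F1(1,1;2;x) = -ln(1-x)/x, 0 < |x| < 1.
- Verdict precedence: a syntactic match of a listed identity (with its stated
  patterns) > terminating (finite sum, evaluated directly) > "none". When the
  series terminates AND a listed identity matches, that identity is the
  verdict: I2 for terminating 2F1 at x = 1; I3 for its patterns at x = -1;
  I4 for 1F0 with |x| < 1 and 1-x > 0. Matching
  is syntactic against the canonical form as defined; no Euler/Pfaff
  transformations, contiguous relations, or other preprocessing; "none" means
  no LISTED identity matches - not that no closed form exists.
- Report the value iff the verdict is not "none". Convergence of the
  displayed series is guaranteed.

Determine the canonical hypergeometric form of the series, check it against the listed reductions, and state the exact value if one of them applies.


x = 1/6 here; the reduced form reads 3F2, upper {-3/2, -2/3, 1}, lower {-4/3, -1/2}, C = -4. Verdict: none. Every listed pattern misses the 3F2 form at 1/6, upper {-3/2, -2/3, 1}.

Key step: t_0 = -4 here, and (1)_k (C = -4) is k! itself.
Consecutive-term ratio: r(k) = (1/6) * (k-3/2) (k-2/3) (k+1) / [(k-4/3) (k-1/2) (k+1)] ; factor over Q: parameters, x = (1/6), and C = -4.


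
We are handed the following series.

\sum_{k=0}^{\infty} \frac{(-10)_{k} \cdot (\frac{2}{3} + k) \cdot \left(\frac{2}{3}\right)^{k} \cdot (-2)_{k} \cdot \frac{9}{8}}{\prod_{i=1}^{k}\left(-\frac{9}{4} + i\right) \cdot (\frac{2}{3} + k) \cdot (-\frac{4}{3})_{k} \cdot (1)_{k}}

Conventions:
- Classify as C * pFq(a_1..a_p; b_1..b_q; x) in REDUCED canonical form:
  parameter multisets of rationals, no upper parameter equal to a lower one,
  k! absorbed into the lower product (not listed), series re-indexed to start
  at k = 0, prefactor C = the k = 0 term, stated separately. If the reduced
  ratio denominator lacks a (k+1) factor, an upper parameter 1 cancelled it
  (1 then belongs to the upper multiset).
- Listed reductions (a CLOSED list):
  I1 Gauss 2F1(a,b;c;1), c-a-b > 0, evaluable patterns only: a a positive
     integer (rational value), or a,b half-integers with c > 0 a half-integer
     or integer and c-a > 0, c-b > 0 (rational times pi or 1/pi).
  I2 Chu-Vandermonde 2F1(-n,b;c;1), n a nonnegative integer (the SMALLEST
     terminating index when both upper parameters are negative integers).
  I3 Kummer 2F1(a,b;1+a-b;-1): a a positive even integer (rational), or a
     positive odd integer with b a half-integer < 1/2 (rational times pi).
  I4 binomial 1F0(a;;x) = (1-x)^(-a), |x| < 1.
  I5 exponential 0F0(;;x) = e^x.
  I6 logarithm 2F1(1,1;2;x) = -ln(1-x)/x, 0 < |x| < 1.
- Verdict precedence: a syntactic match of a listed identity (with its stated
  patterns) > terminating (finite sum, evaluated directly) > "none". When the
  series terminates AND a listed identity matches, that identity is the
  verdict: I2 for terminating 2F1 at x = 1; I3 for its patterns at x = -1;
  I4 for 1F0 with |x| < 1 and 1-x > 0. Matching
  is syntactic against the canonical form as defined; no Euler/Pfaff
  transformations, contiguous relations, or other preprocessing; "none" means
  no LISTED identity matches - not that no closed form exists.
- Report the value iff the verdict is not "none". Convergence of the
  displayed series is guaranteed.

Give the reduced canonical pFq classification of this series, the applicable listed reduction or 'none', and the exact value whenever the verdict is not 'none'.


x = \frac{2}{3} here; the reduced form reads 2F2, upper {-10, -2}, lower {-\frac{4}{3}, -\frac{5}{4}}, C = \frac{9}{8}. Verdict: terminating. With -2 upstairs the series is a 3-term polynomial sum; evaluated term by term. Its exact value is \frac{2673}{8}.

The tell: from the first term \frac{9}{8}: the factor k + 2/3 cancels (top and bottom), leaving prefactor 9/8.
Ratio: r(k) = \frac{2}{3} * (k-10) (k-2) / [(k-\frac{4}{3}) (k-\frac{5}{4}) (k+1)] - rational in k, leading ratio \frac{2}{3}; with t_0 = \frac{9}{8}, classification follows.


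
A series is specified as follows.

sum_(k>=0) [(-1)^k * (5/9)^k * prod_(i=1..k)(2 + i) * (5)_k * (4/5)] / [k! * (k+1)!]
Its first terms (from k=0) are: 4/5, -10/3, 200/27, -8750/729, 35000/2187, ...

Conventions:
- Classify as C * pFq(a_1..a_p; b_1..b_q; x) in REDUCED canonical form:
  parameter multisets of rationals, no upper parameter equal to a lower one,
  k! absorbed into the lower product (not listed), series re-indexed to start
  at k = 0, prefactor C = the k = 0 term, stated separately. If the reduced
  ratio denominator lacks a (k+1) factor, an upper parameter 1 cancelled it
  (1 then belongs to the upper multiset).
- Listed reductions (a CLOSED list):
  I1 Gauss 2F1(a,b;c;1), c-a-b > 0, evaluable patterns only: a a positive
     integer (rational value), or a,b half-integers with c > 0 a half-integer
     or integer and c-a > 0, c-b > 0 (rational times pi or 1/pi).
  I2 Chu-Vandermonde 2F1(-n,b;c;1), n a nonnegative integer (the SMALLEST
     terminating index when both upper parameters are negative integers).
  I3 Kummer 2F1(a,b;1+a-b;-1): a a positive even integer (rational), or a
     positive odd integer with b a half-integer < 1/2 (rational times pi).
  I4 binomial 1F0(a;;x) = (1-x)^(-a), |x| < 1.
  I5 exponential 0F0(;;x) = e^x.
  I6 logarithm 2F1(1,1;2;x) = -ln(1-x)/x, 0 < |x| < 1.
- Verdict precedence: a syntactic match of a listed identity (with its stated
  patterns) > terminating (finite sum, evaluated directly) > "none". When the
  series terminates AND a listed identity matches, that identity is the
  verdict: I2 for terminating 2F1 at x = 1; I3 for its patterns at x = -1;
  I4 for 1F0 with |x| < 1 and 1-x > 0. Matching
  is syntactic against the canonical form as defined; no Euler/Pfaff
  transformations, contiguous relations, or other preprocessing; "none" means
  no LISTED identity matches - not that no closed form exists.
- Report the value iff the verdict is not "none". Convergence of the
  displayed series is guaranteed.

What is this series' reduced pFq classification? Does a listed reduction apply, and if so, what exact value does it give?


This is 4/5 * 2F1(3, 5; 2; -5/9) in reduced canonical form. Verdict: none - this 2F1 at x = -5/9 matches no listed pattern, and upper {3, 5} holds no stopper.

Structural cue: x = (-5/9) and the running product (C = 4/5) telescopes to a rising factorial.
Consecutive-term ratio: r(k) = (-5/9) * (k+3) (k+5) / [(k+2) (k+1)] - rational in k, leading ratio (-5/9); with t_0 = 4/5, classification follows.


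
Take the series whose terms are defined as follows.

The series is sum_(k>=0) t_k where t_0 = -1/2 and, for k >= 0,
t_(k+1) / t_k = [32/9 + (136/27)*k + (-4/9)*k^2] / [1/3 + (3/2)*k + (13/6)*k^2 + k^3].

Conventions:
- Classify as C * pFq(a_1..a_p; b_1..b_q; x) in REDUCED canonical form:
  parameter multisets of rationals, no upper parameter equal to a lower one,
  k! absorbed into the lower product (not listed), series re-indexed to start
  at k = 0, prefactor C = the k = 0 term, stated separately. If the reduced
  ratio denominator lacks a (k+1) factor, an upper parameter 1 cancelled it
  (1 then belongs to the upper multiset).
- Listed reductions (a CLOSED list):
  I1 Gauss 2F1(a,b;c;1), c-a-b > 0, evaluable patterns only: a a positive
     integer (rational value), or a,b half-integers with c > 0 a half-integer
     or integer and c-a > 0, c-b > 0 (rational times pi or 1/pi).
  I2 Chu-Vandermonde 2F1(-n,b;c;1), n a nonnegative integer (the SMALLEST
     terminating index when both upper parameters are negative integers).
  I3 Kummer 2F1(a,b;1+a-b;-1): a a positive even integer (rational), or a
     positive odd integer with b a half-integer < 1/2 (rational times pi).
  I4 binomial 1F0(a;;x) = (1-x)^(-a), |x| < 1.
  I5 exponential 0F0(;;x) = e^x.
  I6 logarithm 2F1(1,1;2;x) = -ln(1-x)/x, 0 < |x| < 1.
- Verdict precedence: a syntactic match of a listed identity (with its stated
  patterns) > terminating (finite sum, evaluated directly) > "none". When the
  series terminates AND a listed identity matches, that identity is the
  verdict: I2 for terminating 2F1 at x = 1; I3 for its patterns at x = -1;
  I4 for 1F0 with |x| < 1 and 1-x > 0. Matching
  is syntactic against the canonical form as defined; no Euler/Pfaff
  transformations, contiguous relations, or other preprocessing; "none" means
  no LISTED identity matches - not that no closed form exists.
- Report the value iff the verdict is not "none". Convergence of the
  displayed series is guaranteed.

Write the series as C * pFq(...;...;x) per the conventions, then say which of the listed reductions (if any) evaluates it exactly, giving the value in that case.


Key observation: t_0 being -1/2, factor the ratio over Q (C = -1/2, x = -4/9): negated roots = parameters.
Ratio: r(k) = (-4/9) * (k-12) / [(k+1/2) (k+1)] ; factor over Q: parameters, x = (-4/9), and C = -1/2.

Reduced: x = -4/9, 1F1, upper = {-12}, lower = {1/2}, C = -1/2. Verdict: terminating. With -12 upstairs the series is a 13-term polynomial sum; evaluated term by term. Value: -78021953809894655987209/3645463775122568020050.


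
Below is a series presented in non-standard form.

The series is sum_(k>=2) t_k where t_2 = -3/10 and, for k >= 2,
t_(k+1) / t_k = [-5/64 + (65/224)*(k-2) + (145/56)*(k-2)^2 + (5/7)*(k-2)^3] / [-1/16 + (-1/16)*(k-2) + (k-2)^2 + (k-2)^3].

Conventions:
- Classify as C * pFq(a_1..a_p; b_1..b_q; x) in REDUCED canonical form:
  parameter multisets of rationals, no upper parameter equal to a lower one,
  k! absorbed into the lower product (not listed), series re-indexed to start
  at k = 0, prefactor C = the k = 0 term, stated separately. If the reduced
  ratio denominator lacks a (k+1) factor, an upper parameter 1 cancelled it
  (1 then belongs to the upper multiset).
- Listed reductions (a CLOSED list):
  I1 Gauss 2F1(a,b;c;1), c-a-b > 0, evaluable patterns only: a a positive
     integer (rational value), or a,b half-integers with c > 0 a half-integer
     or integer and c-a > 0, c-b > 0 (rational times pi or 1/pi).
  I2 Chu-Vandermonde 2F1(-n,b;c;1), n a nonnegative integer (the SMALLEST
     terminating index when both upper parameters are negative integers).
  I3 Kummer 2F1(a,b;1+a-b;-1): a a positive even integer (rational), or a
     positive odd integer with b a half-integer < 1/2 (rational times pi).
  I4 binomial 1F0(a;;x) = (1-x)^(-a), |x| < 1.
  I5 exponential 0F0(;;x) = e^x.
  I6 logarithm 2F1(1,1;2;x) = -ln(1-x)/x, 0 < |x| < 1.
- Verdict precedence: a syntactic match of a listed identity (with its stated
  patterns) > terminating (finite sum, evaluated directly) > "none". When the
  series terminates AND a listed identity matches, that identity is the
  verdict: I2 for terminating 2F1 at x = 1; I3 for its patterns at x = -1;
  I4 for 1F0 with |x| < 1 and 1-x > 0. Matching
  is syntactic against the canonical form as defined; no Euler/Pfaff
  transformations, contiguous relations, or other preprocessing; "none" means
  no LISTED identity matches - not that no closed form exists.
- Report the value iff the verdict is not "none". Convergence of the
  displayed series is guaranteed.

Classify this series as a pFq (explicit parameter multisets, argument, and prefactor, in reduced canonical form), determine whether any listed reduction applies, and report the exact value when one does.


At argument 5/7: a 2F1 with upper {-1/8, 7/2}, lower {-1/4}, scaled by C = -3/10. Verdict: none - this 2F1 at x = 5/7 matches no listed pattern, and upper {-1/8, 7/2} holds no stopper.

Key step: x = (5/7) and roots of the ratio polynomials (prefactor -3/10) are the negated parameters.
Consecutive-term ratio: r(k) = (5/7) * (k-1/8) (k+7/2) / [(k-1/4) (k+1)] - rational in k. x = (5/7); t_0 = -3/10; negate the roots.


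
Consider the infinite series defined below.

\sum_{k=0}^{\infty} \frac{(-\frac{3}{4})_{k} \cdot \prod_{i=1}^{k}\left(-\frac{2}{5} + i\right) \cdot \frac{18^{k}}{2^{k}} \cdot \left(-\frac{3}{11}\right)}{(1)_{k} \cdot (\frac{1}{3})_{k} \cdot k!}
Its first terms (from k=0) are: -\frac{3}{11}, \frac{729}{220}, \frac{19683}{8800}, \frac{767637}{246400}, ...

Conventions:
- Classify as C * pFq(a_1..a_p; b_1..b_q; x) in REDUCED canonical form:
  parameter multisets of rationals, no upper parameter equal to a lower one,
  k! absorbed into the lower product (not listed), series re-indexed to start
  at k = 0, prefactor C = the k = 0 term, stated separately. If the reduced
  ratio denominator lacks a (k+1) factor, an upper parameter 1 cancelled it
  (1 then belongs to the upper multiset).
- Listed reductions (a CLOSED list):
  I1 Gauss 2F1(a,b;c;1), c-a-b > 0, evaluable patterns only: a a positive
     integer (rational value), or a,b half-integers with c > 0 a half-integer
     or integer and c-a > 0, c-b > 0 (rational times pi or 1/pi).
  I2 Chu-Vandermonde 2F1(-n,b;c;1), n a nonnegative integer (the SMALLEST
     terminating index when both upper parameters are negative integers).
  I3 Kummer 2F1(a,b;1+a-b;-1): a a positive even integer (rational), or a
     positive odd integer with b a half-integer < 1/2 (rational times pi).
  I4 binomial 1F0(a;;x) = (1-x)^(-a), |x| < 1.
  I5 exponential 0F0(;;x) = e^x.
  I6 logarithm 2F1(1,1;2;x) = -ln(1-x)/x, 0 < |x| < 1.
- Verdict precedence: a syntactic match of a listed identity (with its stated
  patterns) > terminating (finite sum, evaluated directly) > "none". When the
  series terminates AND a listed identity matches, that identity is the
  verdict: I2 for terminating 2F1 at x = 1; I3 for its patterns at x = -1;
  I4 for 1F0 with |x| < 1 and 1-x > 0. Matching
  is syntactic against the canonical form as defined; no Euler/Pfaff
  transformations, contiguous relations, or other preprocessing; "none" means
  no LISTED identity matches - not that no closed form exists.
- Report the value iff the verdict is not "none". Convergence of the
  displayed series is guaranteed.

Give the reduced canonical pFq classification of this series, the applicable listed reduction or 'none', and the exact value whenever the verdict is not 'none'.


The series (x = 9) is 2F2: upper {-\frac{3}{4}, \frac{3}{5}}, lower {\frac{1}{3}, 1}, prefactor -\frac{3}{11}. Verdict: none. A 2F2 with upper {-\frac{3}{4}, \frac{3}{5}} fits none of I1-I6 at x = 9; the sum runs forever.

Key step: x = 9 and the running product (prefactor -3/11) telescopes to a rising factorial.
Ratio: r(k) = 9 * (k-\frac{3}{4}) (k+\frac{3}{5}) / [(k+\frac{1}{3}) (k+1) (k+1)] - rational; roots negated = parameters, x = 9, C = -\frac{3}{11}.


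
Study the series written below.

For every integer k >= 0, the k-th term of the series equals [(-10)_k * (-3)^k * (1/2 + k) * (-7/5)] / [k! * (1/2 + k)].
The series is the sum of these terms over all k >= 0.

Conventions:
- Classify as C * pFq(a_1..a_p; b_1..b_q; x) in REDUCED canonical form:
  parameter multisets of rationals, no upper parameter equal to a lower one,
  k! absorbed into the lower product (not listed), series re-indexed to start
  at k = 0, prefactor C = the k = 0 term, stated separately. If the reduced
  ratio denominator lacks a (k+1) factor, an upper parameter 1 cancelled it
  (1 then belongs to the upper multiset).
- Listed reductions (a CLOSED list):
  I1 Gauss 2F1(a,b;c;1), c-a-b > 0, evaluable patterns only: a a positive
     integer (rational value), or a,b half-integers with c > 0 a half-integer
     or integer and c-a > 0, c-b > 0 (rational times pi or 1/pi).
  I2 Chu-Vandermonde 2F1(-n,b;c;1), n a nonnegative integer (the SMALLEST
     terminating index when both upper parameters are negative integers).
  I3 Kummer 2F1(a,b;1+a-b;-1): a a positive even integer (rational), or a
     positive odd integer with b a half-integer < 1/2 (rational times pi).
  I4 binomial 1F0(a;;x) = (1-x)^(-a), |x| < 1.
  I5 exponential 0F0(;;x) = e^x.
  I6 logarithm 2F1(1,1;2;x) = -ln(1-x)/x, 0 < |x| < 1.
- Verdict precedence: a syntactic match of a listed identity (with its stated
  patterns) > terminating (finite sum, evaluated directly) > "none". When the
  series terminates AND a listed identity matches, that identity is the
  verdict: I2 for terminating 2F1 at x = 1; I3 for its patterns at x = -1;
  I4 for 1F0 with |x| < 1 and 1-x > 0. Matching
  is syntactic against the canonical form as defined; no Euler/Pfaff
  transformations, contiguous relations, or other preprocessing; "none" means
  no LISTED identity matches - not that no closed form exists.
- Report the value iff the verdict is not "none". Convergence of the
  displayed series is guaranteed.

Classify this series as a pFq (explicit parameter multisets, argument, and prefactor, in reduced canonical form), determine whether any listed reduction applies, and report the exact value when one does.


This is -7/5 * 1F0(-10; -; -3) in reduced canonical form. Verdict: terminating - no listed pattern fits, but -10 in the upper list cuts the series at k = 10; direct evaluation. Its exact value is -7340032/5.

The tell: t_0 being -7/5, the factor k + 1/2 cancels (top and bottom), leaving C = -7/5.
Step ratio: r(k) = (-3) * (k-10) / [(k+1)] - rational in k, leading ratio (-3); with t_0 = -7/5, classification follows.


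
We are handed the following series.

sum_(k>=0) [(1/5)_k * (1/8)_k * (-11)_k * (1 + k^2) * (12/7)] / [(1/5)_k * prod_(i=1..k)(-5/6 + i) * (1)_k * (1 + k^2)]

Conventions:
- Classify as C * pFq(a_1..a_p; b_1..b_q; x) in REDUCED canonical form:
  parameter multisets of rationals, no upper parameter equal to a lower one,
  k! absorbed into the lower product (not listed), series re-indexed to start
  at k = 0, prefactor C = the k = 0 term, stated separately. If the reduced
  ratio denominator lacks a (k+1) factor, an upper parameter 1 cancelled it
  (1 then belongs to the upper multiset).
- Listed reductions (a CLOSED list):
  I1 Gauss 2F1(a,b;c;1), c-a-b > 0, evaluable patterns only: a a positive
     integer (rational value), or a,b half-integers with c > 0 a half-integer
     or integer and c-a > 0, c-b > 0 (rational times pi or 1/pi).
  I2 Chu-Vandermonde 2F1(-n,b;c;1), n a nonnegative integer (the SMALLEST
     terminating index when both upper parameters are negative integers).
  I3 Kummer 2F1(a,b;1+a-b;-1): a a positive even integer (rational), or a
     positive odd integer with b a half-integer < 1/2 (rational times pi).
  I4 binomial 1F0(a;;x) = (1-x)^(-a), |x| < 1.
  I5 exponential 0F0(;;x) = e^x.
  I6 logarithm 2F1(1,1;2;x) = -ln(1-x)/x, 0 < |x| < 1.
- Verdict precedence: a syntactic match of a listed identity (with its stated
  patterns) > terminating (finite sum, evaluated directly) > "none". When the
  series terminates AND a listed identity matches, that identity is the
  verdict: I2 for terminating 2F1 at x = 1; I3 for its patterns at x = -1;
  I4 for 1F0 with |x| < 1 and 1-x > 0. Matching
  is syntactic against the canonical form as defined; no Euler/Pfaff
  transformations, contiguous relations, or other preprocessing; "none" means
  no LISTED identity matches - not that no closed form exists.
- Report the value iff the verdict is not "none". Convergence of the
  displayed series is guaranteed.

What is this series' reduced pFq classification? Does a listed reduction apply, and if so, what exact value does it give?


Classification (C = 12/7): 2F1 with upper {-11, 1/8}, lower {1/6}, argument x = 1. Verdict: Vandermonde's identity (I2) fires (terminating 2F1 at x = 1 with n = 11, b = 1/8, c = 1/6). Value: 4097549757873/13534791467008.

First insight: t_0 = 12/7 here, and (1)_k (prefactor 12/7) is k! itself.
Term ratio: r(k) = 1 * (k-11) (k+1/8) / [(k+1/6) (k+1)] - poly over poly, x = 1 from leading terms; C = 12/7 at k = 0.


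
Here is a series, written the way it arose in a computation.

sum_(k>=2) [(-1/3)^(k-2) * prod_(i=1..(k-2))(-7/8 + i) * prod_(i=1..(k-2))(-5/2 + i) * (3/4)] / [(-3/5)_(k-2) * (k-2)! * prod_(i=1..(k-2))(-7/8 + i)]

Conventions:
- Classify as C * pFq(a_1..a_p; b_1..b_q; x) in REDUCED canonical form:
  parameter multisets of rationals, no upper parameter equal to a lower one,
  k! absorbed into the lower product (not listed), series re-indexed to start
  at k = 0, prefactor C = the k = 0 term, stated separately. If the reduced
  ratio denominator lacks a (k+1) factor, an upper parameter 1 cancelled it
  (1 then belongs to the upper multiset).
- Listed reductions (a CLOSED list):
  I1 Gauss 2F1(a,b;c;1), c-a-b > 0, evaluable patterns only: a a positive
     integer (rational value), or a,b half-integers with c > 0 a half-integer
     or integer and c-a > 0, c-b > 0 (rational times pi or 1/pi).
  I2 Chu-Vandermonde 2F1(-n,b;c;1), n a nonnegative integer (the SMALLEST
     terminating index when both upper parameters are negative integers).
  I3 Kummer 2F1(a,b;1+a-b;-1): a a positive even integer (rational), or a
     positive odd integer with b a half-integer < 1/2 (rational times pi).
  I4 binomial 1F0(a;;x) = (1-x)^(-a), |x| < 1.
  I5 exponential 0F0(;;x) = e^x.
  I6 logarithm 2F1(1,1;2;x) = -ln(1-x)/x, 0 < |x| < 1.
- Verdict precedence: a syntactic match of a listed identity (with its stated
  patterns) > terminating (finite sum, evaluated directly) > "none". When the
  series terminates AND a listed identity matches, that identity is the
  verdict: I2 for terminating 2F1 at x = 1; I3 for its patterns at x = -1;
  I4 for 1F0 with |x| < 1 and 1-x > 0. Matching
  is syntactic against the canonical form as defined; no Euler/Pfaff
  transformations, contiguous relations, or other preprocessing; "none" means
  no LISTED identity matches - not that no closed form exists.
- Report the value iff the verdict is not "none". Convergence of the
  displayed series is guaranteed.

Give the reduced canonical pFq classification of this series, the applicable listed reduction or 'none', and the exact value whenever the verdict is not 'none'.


Classification (C = 3/4): 1F1 with upper {-3/2}, lower {-3/5}, argument x = -1/3. Verdict: none. A 1F1 with upper {-3/2} fits none of I1-I6 at x = -1/3; the sum runs forever.

Key observation: with t_0 = 3/4, the running product (C = 3/4, x = -1/3) telescopes to a rising factorial.
Consecutive-term ratio: r(k) = (-1/3) * (k-3/2) / [(k-3/5) (k+1)] - rational in k, leading ratio (-1/3); with t_0 = 3/4, classification follows.


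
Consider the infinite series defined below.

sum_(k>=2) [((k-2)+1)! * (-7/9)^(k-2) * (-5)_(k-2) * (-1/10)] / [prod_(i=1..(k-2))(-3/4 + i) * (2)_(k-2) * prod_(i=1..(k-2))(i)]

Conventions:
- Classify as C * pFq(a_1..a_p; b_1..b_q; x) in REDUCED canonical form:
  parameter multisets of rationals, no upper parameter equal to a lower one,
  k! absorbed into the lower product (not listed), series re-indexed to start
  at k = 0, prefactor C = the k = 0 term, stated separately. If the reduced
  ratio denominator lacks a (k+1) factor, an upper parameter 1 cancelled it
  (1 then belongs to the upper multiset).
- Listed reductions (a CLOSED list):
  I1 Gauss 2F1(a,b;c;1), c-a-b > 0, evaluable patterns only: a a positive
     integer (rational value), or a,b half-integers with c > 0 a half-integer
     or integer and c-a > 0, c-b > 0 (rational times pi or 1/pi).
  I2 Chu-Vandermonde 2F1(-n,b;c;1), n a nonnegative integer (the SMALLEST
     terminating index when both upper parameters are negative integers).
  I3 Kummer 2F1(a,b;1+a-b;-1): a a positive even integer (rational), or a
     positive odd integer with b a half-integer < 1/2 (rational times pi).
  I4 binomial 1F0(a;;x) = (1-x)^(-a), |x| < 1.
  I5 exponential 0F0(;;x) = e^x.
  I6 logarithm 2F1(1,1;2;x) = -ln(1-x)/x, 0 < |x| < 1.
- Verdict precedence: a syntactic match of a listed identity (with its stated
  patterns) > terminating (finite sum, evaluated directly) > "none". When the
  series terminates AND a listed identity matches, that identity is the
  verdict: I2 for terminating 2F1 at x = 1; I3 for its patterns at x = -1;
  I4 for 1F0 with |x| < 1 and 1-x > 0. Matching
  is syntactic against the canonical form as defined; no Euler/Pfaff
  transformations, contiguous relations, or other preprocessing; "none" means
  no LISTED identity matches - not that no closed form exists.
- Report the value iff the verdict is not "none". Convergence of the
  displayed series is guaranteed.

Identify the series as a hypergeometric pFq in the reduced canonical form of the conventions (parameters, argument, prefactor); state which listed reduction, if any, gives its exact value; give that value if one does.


Key observation: from the first term -1/10: the lower running product (C = -1/10, x = -7/9) is a rising factorial.
Adjacent-term ratio: r(k) = (-7/9) * (k-5) / [(k+1/4) (k+1)] - poly over poly, x = (-7/9) from leading terms; C = -1/10 at k = 0.

x = -7/9 here; the reduced form reads 1F1, upper {-5}, lower {1/4}, C = -1/10. Verdict: terminating (-5 upstairs). 6 nonzero terms in all; added directly. Exact value: -1962078721/451724850.


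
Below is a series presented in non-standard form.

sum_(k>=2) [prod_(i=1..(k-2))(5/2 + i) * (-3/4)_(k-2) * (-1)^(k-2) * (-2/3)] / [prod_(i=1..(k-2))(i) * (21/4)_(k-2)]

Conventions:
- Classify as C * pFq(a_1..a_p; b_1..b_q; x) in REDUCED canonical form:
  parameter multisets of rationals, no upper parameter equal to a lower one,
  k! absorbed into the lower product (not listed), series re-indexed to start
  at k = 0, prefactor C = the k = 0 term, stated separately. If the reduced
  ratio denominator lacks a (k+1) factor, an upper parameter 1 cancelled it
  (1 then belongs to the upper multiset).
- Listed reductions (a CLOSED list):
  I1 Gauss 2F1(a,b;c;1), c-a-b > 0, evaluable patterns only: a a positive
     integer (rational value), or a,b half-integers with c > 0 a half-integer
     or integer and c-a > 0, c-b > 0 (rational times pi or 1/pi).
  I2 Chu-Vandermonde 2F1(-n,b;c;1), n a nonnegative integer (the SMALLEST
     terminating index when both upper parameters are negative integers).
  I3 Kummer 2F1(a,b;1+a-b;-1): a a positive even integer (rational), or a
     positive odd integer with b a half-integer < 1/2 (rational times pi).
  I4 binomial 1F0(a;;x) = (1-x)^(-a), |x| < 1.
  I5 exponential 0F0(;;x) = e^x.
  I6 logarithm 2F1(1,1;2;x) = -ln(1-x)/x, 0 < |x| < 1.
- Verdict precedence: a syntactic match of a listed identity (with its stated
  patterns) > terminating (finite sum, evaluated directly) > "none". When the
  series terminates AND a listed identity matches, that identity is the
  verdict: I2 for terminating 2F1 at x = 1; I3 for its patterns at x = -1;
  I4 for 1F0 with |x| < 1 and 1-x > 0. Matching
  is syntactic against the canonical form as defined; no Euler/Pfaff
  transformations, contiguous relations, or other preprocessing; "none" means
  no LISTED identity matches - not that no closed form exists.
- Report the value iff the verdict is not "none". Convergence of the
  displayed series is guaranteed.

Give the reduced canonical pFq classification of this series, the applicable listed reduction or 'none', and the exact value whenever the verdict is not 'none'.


Classification (C = -2/3): 2F1 with upper {-3/4, 7/2}, lower {21/4}, argument x = -1. Verdict: no listed reduction: x = -1 and upper {-3/4, 7/2} fail every I1-I6 pattern.

First insight: with t_0 = -2/3, the product of the first k integers (C = -2/3, x = -1) is k!.
Step ratio: r(k) = (-1) * (k-3/4) (k+7/2) / [(k+21/4) (k+1)] - rational in k. x = (-1); t_0 = -2/3; negate the roots.


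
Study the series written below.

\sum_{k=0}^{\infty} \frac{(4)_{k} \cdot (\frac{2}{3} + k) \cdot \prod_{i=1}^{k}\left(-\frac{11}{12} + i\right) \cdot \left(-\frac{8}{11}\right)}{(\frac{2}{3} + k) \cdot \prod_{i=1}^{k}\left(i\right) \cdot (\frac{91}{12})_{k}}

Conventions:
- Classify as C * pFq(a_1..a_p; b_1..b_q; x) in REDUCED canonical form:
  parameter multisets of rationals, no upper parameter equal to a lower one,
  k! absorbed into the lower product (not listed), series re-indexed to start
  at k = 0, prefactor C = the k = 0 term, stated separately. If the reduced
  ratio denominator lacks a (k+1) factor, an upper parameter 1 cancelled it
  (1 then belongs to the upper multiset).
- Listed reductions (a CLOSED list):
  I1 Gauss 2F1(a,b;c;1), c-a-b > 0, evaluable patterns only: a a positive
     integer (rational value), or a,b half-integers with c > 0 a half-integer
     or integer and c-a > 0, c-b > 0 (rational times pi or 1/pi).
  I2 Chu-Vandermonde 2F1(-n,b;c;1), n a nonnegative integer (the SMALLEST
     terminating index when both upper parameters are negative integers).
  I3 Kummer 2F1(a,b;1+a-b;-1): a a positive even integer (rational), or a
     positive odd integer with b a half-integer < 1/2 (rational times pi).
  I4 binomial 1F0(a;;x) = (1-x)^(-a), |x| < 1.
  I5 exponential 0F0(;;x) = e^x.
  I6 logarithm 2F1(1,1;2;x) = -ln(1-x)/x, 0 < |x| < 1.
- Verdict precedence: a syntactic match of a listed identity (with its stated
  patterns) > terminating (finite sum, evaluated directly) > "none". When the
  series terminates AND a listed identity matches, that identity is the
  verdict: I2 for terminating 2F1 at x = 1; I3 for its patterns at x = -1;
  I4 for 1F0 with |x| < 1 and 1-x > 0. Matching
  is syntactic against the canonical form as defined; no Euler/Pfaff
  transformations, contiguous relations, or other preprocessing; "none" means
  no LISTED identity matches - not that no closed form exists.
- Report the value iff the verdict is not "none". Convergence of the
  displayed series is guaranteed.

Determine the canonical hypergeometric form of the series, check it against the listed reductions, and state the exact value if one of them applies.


With C = -\frac{8}{11}: the canonical form is 2F1(\frac{1}{12}, 4; \frac{91}{12}; 1). Verdict: Gauss's theorem (I1) applies (x = 1: the Gamma ratio telescopes since c-a-b = 7/2 > 0 and a = 4 in Z>0). Sum: -\frac{1137995}{1459458}.

Structural cue: t_0 being -\frac{8}{11}, striking the common factor k + 2/3 reduces the term (C = -8/11).
Term ratio: r(k) = 1 * (k+\frac{1}{12}) (k+4) / [(k+\frac{91}{12}) (k+1)] - rational in k. x = 1; t_0 = -\frac{8}{11}; negate the roots.
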